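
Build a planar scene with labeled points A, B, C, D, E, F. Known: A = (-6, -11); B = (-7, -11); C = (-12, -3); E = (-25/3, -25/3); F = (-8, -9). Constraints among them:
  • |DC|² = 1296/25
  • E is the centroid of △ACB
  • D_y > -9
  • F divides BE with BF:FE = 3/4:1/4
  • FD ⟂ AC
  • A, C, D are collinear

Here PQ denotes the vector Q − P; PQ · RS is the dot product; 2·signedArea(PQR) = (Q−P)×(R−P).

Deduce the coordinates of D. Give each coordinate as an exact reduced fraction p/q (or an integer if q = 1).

1. D_x = -192/25  [A, C, D are collinear ∩ FD ⟂ AC]
2. D_y = -219/25  [A, C, D are collinear ∩ FD ⟂ AC]
   → D = (-192/25, -219/25)

D = (-192/25, -219/25)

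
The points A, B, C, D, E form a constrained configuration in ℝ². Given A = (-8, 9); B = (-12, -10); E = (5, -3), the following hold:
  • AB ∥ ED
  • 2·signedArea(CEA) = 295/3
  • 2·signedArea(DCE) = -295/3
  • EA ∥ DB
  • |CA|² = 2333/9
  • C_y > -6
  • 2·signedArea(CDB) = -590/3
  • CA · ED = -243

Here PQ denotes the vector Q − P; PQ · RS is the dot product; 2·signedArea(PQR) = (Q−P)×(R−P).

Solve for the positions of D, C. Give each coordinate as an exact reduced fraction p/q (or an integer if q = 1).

C = (-2/3, -16/3)
D = (1, -22)

1. D_x = 1  [EA ∥ DB ∩ AB ∥ ED]
2. D_y = -22  [EA ∥ DB ∩ AB ∥ ED]
   → D = (1, -22)
3. C_x = -2/3  [2·signedArea(CEA) = 295/3 ∩ 2·signedArea(DCE) = -295/3]
4. C_y = -16/3  [2·signedArea(CEA) = 295/3 ∩ 2·signedArea(DCE) = -295/3]
   → C = (-2/3, -16/3)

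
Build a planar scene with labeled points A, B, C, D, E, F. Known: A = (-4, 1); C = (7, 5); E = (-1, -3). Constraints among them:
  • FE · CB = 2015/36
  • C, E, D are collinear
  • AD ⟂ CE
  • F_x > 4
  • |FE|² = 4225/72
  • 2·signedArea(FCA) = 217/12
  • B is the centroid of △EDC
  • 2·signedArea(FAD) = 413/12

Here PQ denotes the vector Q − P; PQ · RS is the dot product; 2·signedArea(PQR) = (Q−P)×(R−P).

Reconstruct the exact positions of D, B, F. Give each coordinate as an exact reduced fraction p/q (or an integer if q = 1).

B = (11/6, -1/6)
D = (-1/2, -5/2)
F = (53/12, 29/12)

1. D_x = -1/2  [C, E, D are collinear ∩ AD ⟂ CE]
2. D_y = -5/2  [C, E, D are collinear ∩ AD ⟂ CE]
   → D = (-1/2, -5/2)
3. B_x = 11/6  [B is the centroid of △EDC]
4. B_y = -1/6  [B is the centroid of △EDC]
   → B = (11/6, -1/6)
5. F_x = 53/12  [FE · CB = 2015/36 ∩ 2·signedArea(FCA) = 217/12]
6. F_y = 29/12  [FE · CB = 2015/36 ∩ 2·signedArea(FCA) = 217/12]
   → F = (53/12, 29/12)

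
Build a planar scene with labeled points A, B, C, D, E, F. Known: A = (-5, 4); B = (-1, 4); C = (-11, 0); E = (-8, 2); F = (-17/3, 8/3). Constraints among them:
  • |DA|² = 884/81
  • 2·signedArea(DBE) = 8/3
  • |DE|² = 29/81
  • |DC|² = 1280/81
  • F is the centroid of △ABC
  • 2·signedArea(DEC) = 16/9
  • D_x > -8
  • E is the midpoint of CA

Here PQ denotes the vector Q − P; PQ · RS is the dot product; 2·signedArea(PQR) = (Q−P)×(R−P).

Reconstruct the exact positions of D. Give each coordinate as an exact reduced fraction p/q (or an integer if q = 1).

D = (-67/9, 16/9)

1. D_x = -67/9  [2·signedArea(DBE) = 8/3 ∩ 2·signedArea(DEC) = 16/9]
2. D_y = 16/9  [2·signedArea(DBE) = 8/3 ∩ 2·signedArea(DEC) = 16/9]
   → D = (-67/9, 16/9)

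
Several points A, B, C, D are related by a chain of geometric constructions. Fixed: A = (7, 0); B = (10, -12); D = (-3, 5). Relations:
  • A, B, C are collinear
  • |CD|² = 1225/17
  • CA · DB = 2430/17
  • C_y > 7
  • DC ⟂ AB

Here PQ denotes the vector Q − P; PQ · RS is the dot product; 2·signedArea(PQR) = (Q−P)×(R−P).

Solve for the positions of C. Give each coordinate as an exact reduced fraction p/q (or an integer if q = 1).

C = (89/17, 120/17)

1. C_x = 89/17  [A, B, C are collinear ∩ DC ⟂ AB]
2. C_y = 120/17  [A, B, C are collinear ∩ DC ⟂ AB]
   → C = (89/17, 120/17)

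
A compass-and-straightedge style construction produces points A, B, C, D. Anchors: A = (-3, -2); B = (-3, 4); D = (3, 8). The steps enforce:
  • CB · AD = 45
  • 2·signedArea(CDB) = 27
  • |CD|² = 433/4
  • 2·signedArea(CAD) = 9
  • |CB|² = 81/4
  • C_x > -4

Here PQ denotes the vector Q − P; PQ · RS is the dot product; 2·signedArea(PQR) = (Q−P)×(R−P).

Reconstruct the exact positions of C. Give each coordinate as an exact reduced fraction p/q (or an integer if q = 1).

1. C_x = -3  [CB · AD = 45 ∩ 2·signedArea(CDB) = 27]
2. C_y = -1/2  [CB · AD = 45 ∩ 2·signedArea(CDB) = 27]
   → C = (-3, -1/2)

C = (-3, -1/2)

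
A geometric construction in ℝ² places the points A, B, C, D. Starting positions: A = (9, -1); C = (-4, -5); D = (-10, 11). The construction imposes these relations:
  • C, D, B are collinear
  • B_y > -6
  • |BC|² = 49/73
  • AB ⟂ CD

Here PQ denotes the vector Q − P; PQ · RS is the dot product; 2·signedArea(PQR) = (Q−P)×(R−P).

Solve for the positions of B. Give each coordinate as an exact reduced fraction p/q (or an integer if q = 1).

B = (-271/73, -421/73)

1. B_x = -271/73  [C, D, B are collinear ∩ AB ⟂ CD]
2. B_y = -421/73  [C, D, B are collinear ∩ AB ⟂ CD]
   → B = (-271/73, -421/73)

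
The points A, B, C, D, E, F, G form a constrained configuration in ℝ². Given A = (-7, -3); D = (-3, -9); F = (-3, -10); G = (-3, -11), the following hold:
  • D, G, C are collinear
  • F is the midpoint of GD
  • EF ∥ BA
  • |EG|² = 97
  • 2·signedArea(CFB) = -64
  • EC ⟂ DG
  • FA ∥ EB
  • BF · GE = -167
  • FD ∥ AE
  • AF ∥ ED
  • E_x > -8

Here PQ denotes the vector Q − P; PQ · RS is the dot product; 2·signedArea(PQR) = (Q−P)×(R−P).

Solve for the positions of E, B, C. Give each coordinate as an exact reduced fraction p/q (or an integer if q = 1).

1. E_x = -7  [AF ∥ ED ∩ FD ∥ AE]
2. E_y = -2  [AF ∥ ED ∩ FD ∥ AE]
   → E = (-7, -2)
3. B_x = -11  [EF ∥ BA ∩ FA ∥ EB]
4. B_y = 5  [EF ∥ BA ∩ FA ∥ EB]
   → B = (-11, 5)
5. C_x = -3  [D, G, C are collinear ∩ EC ⟂ DG]
6. C_y = -2  [D, G, C are collinear ∩ EC ⟂ DG]
   → C = (-3, -2)

B = (-11, 5)
C = (-3, -2)
E = (-7, -2)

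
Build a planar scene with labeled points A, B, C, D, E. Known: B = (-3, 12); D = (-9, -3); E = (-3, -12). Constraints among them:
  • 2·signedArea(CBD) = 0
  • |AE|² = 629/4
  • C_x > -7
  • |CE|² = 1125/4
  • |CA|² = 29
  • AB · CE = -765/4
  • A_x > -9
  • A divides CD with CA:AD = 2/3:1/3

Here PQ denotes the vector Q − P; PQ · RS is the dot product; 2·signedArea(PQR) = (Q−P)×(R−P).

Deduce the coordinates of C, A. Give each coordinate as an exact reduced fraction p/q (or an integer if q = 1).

1. C_x = -6  [line 15·x + -6·y + 117 = 0 ∩ |CE|² = 1125/4]
2. C_y = 9/2  [line 15·x + -6·y + 117 = 0 ∩ |CE|² = 1125/4]
   → C = (-6, 9/2)
3. A_x = -8  [A divides CD with CA:AD = 2/3:1/3]
4. A_y = -1/2  [A divides CD with CA:AD = 2/3:1/3]
   → A = (-8, -1/2)

A = (-8, -1/2)
C = (-6, 9/2)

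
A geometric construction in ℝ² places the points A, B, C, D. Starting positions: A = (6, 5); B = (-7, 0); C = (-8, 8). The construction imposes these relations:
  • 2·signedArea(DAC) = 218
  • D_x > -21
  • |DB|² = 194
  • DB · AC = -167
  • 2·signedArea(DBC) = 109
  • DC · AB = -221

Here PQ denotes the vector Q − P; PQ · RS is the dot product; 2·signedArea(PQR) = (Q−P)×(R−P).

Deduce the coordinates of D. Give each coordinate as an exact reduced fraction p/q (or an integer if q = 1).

D = (-20, -5)

1. D_x = -20  [2·signedArea(DAC) = 218 ∩ DC · AB = -221]
2. D_y = -5  [2·signedArea(DAC) = 218 ∩ DC · AB = -221]
   → D = (-20, -5)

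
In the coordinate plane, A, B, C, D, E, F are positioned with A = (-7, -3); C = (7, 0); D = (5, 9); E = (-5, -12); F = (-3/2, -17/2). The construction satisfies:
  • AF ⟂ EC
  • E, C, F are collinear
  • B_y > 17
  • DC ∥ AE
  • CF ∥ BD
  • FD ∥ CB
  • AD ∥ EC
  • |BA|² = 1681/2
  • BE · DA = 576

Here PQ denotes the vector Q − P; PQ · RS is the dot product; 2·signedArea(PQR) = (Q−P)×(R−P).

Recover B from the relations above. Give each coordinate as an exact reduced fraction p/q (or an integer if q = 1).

B = (27/2, 35/2)

1. B_x = 27/2  [CF ∥ BD ∩ FD ∥ CB]
2. B_y = 35/2  [CF ∥ BD ∩ FD ∥ CB]
   → B = (27/2, 35/2)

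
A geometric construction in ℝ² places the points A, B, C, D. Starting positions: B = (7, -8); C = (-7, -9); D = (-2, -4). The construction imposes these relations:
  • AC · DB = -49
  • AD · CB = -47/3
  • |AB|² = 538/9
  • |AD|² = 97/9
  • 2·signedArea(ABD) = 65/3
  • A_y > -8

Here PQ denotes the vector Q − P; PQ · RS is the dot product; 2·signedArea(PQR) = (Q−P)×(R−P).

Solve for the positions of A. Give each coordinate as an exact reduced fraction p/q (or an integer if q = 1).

A = (-2/3, -7)

1. A_x = -2/3  [2·signedArea(ABD) = 65/3 ∩ AD · CB = -47/3]
2. A_y = -7  [2·signedArea(ABD) = 65/3 ∩ AD · CB = -47/3]
   → A = (-2/3, -7)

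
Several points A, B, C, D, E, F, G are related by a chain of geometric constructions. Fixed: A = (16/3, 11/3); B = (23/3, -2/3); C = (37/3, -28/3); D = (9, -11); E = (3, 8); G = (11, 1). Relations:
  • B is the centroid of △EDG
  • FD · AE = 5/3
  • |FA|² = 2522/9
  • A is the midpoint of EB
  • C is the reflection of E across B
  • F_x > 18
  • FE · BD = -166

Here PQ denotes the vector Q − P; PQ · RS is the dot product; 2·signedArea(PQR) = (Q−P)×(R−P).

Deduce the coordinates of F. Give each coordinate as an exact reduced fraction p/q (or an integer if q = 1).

F = (19, -6)

1. F_x = 19  [FD · AE = 5/3 ∩ FE · BD = -166]
2. F_y = -6  [FD · AE = 5/3 ∩ FE · BD = -166]
   → F = (19, -6)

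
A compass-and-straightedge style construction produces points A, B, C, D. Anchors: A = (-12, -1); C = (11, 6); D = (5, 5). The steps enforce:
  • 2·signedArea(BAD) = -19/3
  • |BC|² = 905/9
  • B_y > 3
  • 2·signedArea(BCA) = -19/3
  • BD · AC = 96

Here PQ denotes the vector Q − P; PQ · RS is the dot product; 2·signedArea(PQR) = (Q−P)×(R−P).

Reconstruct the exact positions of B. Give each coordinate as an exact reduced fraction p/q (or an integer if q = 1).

B = (4/3, 10/3)

1. B_x = 4/3  [2·signedArea(BCA) = -19/3 ∩ 2·signedArea(BAD) = -19/3]
2. B_y = 10/3  [2·signedArea(BCA) = -19/3 ∩ 2·signedArea(BAD) = -19/3]
   → B = (4/3, 10/3)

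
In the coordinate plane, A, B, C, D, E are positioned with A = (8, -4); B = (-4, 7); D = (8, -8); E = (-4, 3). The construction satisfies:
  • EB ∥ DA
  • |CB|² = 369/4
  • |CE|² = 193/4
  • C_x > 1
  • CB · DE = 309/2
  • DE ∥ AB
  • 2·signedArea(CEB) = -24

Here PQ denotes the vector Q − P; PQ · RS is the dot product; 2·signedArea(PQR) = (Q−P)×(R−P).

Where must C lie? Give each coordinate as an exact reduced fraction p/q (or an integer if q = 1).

C = (2, -1/2)

1. C_x = 2  [CB · DE = 309/2 ∩ 2·signedArea(CEB) = -24]
2. C_y = -1/2  [CB · DE = 309/2 ∩ 2·signedArea(CEB) = -24]
   → C = (2, -1/2)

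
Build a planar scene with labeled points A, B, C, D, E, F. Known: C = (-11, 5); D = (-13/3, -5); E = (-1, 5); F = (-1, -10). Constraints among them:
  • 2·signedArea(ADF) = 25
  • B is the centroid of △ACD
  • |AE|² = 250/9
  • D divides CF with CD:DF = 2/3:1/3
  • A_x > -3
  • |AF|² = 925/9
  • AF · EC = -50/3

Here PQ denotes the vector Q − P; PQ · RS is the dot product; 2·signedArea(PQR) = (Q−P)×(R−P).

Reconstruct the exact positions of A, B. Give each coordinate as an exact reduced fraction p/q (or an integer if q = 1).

A = (-8/3, 0)
B = (-6, 0)

1. A_x = -8/3  [AF · EC = -50/3 ∩ 2·signedArea(ADF) = 25]
2. A_y = 0  [AF · EC = -50/3 ∩ 2·signedArea(ADF) = 25]
   → A = (-8/3, 0)
3. B_x = -6  [B is the centroid of △ACD]
4. B_y = 0  [B is the centroid of △ACD]
   → B = (-6, 0)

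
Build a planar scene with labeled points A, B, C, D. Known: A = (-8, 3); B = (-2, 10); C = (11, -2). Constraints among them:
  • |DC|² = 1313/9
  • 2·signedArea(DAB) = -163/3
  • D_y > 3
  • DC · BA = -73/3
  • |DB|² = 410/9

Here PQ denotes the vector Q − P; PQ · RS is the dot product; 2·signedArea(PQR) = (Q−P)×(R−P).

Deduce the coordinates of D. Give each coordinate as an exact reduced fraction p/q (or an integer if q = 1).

D = (1/3, 11/3)

1. D_x = 1/3  [DC · BA = -73/3 ∩ 2·signedArea(DAB) = -163/3]
2. D_y = 11/3  [DC · BA = -73/3 ∩ 2·signedArea(DAB) = -163/3]
   → D = (1/3, 11/3)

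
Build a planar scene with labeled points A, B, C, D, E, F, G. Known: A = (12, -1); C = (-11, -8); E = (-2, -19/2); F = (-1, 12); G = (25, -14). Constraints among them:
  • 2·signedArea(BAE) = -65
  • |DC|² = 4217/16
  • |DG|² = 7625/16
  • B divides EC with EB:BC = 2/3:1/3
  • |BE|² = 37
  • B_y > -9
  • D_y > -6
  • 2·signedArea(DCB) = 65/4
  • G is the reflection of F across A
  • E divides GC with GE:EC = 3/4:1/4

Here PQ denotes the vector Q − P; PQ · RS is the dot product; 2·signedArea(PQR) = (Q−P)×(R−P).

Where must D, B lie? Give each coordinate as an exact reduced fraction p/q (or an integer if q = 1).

1. B_x = -8  [B divides EC with EB:BC = 2/3:1/3]
2. B_y = -17/2  [B divides EC with EB:BC = 2/3:1/3]
   → B = (-8, -17/2)
3. D_x = 5  [line 1/2·x + 3·y + 53/4 = 0 ∩ |DG|² = 7625/16]
4. D_y = -21/4  [line 1/2·x + 3·y + 53/4 = 0 ∩ |DG|² = 7625/16]
   → D = (5, -21/4)

B = (-8, -17/2)
D = (5, -21/4)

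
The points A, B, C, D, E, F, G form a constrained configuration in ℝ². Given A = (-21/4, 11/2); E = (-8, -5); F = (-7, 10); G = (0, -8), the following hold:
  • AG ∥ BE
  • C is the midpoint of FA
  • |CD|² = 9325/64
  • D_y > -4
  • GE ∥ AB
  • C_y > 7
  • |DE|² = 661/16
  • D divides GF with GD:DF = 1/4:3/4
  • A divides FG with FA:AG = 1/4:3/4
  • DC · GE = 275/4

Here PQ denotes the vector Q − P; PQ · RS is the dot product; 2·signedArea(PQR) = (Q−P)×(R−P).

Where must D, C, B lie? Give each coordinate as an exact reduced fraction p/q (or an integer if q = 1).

1. D_x = -7/4  [D divides GF with GD:DF = 1/4:3/4]
2. D_y = -7/2  [D divides GF with GD:DF = 1/4:3/4]
   → D = (-7/4, -7/2)
3. C_x = -49/8  [C is the midpoint of FA]
4. C_y = 31/4  [C is the midpoint of FA]
   → C = (-49/8, 31/4)
5. B_x = -53/4  [AG ∥ BE ∩ GE ∥ AB]
6. B_y = 17/2  [AG ∥ BE ∩ GE ∥ AB]
   → B = (-53/4, 17/2)

B = (-53/4, 17/2)
C = (-49/8, 31/4)
D = (-7/4, -7/2)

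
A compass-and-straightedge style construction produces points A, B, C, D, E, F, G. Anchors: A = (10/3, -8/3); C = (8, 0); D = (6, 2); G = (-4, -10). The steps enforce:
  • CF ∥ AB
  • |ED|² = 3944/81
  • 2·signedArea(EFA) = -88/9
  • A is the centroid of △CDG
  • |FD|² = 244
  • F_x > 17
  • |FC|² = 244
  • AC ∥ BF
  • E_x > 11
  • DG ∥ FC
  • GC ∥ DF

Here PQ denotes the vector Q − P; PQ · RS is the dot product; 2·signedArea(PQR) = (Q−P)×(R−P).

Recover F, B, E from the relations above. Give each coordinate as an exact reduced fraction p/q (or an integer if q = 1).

1. F_x = 18  [DG ∥ FC ∩ GC ∥ DF]
2. F_y = 12  [DG ∥ FC ∩ GC ∥ DF]
   → F = (18, 12)
3. B_x = 40/3  [AC ∥ BF ∩ CF ∥ AB]
4. B_y = 28/3  [AC ∥ BF ∩ CF ∥ AB]
   → B = (40/3, 28/3)
5. E_x = 104/9  [line 44/3·x + -44/3·y + -704/9 = 0 ∩ |ED|² = 3944/81]
6. E_y = 56/9  [line 44/3·x + -44/3·y + -704/9 = 0 ∩ |ED|² = 3944/81]
   → E = (104/9, 56/9)

B = (40/3, 28/3)
E = (104/9, 56/9)
F = (18, 12)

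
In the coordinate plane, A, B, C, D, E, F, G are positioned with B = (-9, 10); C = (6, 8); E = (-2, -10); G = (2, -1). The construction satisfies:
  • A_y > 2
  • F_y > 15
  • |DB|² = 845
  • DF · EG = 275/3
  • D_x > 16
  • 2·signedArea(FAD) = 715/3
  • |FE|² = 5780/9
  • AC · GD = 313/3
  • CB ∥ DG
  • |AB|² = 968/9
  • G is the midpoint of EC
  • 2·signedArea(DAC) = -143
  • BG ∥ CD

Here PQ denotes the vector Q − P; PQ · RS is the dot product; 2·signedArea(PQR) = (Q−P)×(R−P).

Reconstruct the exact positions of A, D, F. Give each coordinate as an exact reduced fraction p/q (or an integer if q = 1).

1. D_x = 17  [CB ∥ DG ∩ BG ∥ CD]
2. D_y = -3  [CB ∥ DG ∩ BG ∥ CD]
   → D = (17, -3)
3. F_x = -4/3  [line 4·x + 9·y + -398/3 = 0 ∩ |FE|² = 5780/9]
4. F_y = 46/3  [line 4·x + 9·y + -398/3 = 0 ∩ |FE|² = 5780/9]
   → F = (-4/3, 46/3)
5. A_x = -5/3  [AC · GD = 313/3 ∩ 2·signedArea(FAD) = 715/3]
6. A_y = 8/3  [AC · GD = 313/3 ∩ 2·signedArea(FAD) = 715/3]
   → A = (-5/3, 8/3)

A = (-5/3, 8/3)
D = (17, -3)
F = (-4/3, 46/3)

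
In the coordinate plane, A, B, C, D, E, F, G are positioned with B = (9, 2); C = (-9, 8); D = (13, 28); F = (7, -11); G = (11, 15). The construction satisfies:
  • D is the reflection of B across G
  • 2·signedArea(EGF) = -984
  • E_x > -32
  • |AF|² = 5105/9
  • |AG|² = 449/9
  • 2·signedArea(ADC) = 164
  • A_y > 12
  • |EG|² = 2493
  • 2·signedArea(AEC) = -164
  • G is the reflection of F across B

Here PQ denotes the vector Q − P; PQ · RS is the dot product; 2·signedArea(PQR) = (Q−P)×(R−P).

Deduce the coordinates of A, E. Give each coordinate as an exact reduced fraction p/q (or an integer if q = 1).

1. A_x = 13/3  [line 20·x + -22·y + 192 = 0 ∩ |AF|² = 5105/9]
2. A_y = 38/3  [line 20·x + -22·y + 192 = 0 ∩ |AF|² = 5105/9]
   → A = (13/3, 38/3)
3. E_x = -31  [2·signedArea(AEC) = -164 ∩ 2·signedArea(EGF) = -984]
4. E_y = -12  [2·signedArea(AEC) = -164 ∩ 2·signedArea(EGF) = -984]
   → E = (-31, -12)

A = (13/3, 38/3)
E = (-31, -12)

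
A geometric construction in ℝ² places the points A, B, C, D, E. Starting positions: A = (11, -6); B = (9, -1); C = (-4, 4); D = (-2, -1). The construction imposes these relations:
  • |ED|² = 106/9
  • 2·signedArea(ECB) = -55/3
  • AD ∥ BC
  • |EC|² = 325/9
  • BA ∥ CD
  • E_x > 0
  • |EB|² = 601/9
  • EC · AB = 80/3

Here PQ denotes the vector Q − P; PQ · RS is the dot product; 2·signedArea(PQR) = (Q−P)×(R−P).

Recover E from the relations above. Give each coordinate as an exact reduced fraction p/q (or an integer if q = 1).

E = (1, 2/3)

1. E_x = 1  [EC · AB = 80/3 ∩ 2·signedArea(ECB) = -55/3]
2. E_y = 2/3  [EC · AB = 80/3 ∩ 2·signedArea(ECB) = -55/3]
   → E = (1, 2/3)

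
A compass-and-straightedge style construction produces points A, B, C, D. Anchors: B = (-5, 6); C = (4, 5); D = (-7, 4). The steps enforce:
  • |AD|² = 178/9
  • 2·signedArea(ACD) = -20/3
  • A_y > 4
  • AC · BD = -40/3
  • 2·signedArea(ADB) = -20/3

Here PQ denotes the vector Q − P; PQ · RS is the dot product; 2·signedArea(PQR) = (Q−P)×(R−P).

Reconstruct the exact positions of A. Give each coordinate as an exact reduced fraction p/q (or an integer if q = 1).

1. A_x = -8/3  [2·signedArea(ADB) = -20/3 ∩ AC · BD = -40/3]
2. A_y = 5  [2·signedArea(ADB) = -20/3 ∩ AC · BD = -40/3]
   → A = (-8/3, 5)

A = (-8/3, 5)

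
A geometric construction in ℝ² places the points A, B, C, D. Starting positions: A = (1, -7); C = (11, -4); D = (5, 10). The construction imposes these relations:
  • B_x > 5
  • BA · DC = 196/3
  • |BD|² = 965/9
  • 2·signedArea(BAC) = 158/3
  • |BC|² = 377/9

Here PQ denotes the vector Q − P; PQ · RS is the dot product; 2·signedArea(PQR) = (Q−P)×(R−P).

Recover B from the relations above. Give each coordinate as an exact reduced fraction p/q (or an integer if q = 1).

1. B_x = 17/3  [BA · DC = 196/3 ∩ 2·signedArea(BAC) = 158/3]
2. B_y = -1/3  [BA · DC = 196/3 ∩ 2·signedArea(BAC) = 158/3]
   → B = (17/3, -1/3)

B = (17/3, -1/3)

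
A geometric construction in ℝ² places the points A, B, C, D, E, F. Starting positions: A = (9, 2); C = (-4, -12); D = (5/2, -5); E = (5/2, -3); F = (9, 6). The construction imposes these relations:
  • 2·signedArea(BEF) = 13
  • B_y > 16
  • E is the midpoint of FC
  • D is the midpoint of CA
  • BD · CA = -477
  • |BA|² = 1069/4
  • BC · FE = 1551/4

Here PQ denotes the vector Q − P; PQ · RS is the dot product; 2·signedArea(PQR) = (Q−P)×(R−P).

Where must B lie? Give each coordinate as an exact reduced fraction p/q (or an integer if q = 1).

B = (31/2, 17)

1. B_x = 31/2  [BC · FE = 1551/4 ∩ 2·signedArea(BEF) = 13]
2. B_y = 17  [BC · FE = 1551/4 ∩ 2·signedArea(BEF) = 13]
   → B = (31/2, 17)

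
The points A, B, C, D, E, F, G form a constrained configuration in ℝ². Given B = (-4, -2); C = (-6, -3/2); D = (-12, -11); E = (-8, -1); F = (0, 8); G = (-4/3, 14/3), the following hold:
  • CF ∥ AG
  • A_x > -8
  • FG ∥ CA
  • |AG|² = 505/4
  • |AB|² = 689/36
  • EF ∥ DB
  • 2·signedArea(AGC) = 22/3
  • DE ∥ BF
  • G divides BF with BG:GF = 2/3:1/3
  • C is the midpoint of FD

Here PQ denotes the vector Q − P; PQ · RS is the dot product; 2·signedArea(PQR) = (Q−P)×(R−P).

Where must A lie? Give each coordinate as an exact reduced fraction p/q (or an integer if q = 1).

1. A_x = -22/3  [CF ∥ AG ∩ FG ∥ CA]
2. A_y = -29/6  [CF ∥ AG ∩ FG ∥ CA]
   → A = (-22/3, -29/6)

A = (-22/3, -29/6)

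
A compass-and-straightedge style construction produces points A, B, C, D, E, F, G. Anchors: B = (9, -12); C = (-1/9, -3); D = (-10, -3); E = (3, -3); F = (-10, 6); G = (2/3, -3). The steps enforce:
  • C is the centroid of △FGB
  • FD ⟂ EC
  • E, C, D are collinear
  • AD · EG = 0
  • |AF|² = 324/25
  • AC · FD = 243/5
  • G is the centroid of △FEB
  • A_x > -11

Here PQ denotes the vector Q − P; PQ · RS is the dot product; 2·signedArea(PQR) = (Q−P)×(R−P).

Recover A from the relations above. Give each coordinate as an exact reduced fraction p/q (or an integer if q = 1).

1. A_x = -10  [AD · EG = 0 ∩ AC · FD = 243/5]
2. A_y = 12/5  [AD · EG = 0 ∩ AC · FD = 243/5]
   → A = (-10, 12/5)

A = (-10, 12/5)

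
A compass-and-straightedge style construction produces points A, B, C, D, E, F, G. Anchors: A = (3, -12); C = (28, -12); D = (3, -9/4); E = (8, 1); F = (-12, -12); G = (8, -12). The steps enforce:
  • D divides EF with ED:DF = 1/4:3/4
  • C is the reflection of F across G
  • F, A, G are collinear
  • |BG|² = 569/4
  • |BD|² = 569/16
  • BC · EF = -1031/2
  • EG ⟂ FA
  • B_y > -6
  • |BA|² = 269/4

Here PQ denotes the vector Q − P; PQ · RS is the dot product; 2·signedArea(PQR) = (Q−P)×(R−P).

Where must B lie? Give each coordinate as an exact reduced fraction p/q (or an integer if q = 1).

B = (-2, -11/2)

1. B_x = -2  [line 20·x + 13·y + 223/2 = 0 ∩ |BG|² = 569/4]
2. B_y = -11/2  [line 20·x + 13·y + 223/2 = 0 ∩ |BG|² = 569/4]
   → B = (-2, -11/2)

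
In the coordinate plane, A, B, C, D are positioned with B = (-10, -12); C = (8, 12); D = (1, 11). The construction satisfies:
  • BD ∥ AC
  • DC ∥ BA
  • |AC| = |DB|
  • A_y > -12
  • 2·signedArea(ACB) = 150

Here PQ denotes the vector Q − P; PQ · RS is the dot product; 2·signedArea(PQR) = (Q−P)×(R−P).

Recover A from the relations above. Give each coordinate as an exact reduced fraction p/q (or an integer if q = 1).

A = (-3, -11)

1. A_x = -3  [BD ∥ AC ∩ DC ∥ BA]
2. A_y = -11  [BD ∥ AC ∩ DC ∥ BA]
   → A = (-3, -11)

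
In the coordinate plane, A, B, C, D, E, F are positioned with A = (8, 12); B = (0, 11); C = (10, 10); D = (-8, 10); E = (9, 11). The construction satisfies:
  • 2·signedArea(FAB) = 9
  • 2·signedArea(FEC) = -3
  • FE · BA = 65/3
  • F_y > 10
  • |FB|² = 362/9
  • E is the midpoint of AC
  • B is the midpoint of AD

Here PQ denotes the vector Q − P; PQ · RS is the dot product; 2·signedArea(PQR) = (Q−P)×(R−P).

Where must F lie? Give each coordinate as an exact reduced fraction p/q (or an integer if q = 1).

1. F_x = 19/3  [FE · BA = 65/3 ∩ 2·signedArea(FAB) = 9]
2. F_y = 32/3  [FE · BA = 65/3 ∩ 2·signedArea(FAB) = 9]
   → F = (19/3, 32/3)

F = (19/3, 32/3)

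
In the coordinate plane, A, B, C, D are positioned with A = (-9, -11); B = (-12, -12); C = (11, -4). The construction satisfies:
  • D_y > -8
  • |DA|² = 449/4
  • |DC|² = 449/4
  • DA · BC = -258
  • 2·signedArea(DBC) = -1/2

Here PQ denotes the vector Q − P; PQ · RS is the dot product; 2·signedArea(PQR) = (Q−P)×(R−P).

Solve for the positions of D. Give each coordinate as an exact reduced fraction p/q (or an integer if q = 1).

D = (1, -15/2)

1. D_x = 1  [DA · BC = -258 ∩ 2·signedArea(DBC) = -1/2]
2. D_y = -15/2  [DA · BC = -258 ∩ 2·signedArea(DBC) = -1/2]
   → D = (1, -15/2)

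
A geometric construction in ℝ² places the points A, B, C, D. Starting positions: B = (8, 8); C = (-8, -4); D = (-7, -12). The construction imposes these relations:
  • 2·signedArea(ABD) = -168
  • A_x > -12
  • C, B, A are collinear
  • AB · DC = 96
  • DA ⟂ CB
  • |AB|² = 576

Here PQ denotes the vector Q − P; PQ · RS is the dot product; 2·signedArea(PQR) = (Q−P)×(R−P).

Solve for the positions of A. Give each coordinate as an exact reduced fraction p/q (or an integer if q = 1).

A = (-56/5, -32/5)

1. A_x = -56/5  [C, B, A are collinear ∩ DA ⟂ CB]
2. A_y = -32/5  [C, B, A are collinear ∩ DA ⟂ CB]
   → A = (-56/5, -32/5)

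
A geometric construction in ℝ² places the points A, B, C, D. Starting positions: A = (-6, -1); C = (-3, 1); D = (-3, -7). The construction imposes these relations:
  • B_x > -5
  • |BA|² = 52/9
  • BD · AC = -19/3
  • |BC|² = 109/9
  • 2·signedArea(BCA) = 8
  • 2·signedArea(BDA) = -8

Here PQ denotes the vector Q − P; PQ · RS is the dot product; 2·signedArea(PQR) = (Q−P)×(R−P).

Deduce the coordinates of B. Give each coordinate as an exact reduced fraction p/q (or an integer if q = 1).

1. B_x = -4  [2·signedArea(BCA) = 8 ∩ BD · AC = -19/3]
2. B_y = -7/3  [2·signedArea(BCA) = 8 ∩ BD · AC = -19/3]
   → B = (-4, -7/3)

B = (-4, -7/3)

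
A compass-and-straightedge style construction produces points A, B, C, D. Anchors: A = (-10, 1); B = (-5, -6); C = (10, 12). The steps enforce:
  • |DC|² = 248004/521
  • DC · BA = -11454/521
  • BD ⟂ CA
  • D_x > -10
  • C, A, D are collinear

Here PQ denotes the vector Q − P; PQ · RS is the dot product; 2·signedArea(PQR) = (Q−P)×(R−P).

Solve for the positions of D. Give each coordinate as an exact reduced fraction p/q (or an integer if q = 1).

D = (-4750/521, 774/521)

1. D_x = -4750/521  [C, A, D are collinear ∩ BD ⟂ CA]
2. D_y = 774/521  [C, A, D are collinear ∩ BD ⟂ CA]
   → D = (-4750/521, 774/521)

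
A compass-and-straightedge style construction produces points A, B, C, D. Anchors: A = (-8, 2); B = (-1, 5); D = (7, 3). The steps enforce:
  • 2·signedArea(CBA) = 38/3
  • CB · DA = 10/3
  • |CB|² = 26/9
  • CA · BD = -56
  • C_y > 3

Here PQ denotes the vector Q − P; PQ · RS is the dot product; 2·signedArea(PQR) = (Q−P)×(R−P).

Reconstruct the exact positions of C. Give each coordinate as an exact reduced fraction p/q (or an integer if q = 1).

C = (-2/3, 10/3)

1. C_x = -2/3  [2·signedArea(CBA) = 38/3 ∩ CB · DA = 10/3]
2. C_y = 10/3  [2·signedArea(CBA) = 38/3 ∩ CB · DA = 10/3]
   → C = (-2/3, 10/3)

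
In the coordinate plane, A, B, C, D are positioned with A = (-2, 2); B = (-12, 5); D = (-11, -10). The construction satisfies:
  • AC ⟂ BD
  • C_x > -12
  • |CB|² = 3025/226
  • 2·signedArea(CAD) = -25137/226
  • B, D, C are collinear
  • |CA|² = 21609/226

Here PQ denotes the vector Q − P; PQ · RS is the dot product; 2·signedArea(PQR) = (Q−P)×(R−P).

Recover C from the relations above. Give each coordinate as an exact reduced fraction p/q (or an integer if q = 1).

C = (-2657/226, 305/226)

1. C_x = -2657/226  [B, D, C are collinear ∩ AC ⟂ BD]
2. C_y = 305/226  [B, D, C are collinear ∩ AC ⟂ BD]
   → C = (-2657/226, 305/226)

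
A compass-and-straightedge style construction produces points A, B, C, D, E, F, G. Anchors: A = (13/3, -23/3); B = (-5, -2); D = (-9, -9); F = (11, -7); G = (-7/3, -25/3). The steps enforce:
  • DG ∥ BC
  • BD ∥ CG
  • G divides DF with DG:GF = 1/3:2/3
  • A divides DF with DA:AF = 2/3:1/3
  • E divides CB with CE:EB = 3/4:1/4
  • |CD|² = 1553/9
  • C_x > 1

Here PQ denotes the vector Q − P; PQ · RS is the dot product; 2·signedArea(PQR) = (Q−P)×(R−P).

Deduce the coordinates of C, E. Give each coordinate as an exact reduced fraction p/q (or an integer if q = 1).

C = (5/3, -4/3)
E = (-10/3, -11/6)

1. C_x = 5/3  [BD ∥ CG ∩ DG ∥ BC]
2. C_y = -4/3  [BD ∥ CG ∩ DG ∥ BC]
   → C = (5/3, -4/3)
3. E_x = -10/3  [E divides CB with CE:EB = 3/4:1/4]
4. E_y = -11/6  [E divides CB with CE:EB = 3/4:1/4]
   → E = (-10/3, -11/6)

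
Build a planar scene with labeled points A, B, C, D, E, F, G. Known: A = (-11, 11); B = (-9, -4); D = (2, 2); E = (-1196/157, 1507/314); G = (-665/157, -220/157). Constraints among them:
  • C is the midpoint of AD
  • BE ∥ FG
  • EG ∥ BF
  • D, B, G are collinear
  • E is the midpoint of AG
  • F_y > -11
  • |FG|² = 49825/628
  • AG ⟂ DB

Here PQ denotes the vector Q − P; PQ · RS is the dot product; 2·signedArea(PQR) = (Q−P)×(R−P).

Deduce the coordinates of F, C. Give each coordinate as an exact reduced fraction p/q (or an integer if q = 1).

1. F_x = -882/157  [BE ∥ FG ∩ EG ∥ BF]
2. F_y = -3203/314  [BE ∥ FG ∩ EG ∥ BF]
   → F = (-882/157, -3203/314)
3. C_x = -9/2  [C is the midpoint of AD]
4. C_y = 13/2  [C is the midpoint of AD]
   → C = (-9/2, 13/2)

C = (-9/2, 13/2)
F = (-882/157, -3203/314)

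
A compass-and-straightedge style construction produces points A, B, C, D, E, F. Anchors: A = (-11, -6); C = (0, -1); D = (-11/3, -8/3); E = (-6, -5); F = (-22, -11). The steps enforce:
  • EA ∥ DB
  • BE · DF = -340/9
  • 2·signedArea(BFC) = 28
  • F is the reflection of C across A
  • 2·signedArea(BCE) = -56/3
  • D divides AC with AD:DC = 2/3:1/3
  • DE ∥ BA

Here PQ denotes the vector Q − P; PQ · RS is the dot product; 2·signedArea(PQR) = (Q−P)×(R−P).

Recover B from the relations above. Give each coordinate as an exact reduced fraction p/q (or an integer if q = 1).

B = (-26/3, -11/3)

1. B_x = -26/3  [DE ∥ BA ∩ EA ∥ DB]
2. B_y = -11/3  [DE ∥ BA ∩ EA ∥ DB]
   → B = (-26/3, -11/3)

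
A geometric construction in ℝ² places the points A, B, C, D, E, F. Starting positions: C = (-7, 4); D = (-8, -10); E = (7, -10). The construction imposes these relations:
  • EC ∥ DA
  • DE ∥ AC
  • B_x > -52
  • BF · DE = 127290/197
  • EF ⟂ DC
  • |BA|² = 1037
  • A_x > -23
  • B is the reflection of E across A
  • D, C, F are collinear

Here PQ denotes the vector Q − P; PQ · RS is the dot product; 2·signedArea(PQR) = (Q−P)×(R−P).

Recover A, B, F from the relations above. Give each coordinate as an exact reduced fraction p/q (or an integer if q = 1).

1. A_x = -22  [DE ∥ AC ∩ EC ∥ DA]
2. A_y = 4  [DE ∥ AC ∩ EC ∥ DA]
   → A = (-22, 4)
3. B_x = -51  [B is the reflection of E across A]
4. B_y = 18  [B is the reflection of E across A]
   → B = (-51, 18)
5. F_x = -1561/197  [D, C, F are collinear ∩ EF ⟂ DC]
6. F_y = -1760/197  [D, C, F are collinear ∩ EF ⟂ DC]
   → F = (-1561/197, -1760/197)

A = (-22, 4)
B = (-51, 18)
F = (-1561/197, -1760/197)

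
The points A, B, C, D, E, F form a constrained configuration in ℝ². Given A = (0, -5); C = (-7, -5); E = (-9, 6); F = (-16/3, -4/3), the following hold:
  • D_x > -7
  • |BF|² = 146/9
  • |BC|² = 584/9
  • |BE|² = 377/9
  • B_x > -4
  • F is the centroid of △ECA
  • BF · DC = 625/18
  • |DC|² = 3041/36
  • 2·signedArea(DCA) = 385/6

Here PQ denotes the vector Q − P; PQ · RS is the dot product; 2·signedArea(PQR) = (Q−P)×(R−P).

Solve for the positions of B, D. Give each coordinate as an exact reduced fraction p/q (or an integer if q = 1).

1. D_y = 25/6  [2·signedArea(DCA) = 385/6]
2. D_x = -19/3  [|DC|² = 3041/36]
   → D = (-19/3, 25/6)
3. B_x = -11/3  [line 2/3·x + 55/6·y + -341/18 = 0 ∩ |BC|² = 584/9]
4. B_y = 7/3  [line 2/3·x + 55/6·y + -341/18 = 0 ∩ |BC|² = 584/9]
   → B = (-11/3, 7/3)

B = (-11/3, 7/3)
D = (-19/3, 25/6)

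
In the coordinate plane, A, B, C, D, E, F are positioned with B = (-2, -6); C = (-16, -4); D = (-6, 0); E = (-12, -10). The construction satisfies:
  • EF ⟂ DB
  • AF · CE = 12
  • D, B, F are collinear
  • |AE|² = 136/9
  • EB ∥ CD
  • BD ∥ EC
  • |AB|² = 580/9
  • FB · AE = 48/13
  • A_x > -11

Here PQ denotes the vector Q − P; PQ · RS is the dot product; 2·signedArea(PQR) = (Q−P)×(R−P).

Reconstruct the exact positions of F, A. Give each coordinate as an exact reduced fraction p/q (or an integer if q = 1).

1. F_x = -42/13  [D, B, F are collinear ∩ EF ⟂ DB]
2. F_y = -54/13  [D, B, F are collinear ∩ EF ⟂ DB]
   → F = (-42/13, -54/13)
3. A_x = -10  [line -4·x + 6·y + 0 = 0 ∩ |AE|² = 136/9]
4. A_y = -20/3  [line -4·x + 6·y + 0 = 0 ∩ |AE|² = 136/9]
   → A = (-10, -20/3)

A = (-10, -20/3)
F = (-42/13, -54/13)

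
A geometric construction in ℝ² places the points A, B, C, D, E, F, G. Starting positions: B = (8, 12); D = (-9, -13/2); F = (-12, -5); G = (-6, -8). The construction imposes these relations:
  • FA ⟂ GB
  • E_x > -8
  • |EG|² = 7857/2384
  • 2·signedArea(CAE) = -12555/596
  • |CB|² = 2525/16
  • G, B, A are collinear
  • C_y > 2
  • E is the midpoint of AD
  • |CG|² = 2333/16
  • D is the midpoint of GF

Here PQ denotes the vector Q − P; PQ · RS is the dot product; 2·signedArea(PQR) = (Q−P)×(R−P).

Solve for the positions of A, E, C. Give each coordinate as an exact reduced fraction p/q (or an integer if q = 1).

1. A_x = -978/149  [G, B, A are collinear ∩ FA ⟂ GB]
2. A_y = -1312/149  [G, B, A are collinear ∩ FA ⟂ GB]
   → A = (-978/149, -1312/149)
3. E_x = -2319/298  [E is the midpoint of AD]
4. E_y = -4561/596  [E is the midpoint of AD]
   → E = (-2319/298, -4561/596)
5. C_x = -1/2  [line -687/596·x + -363/298·y + 1653/596 = 0 ∩ |CG|² = 2333/16]
6. C_y = 11/4  [line -687/596·x + -363/298·y + 1653/596 = 0 ∩ |CG|² = 2333/16]
   → C = (-1/2, 11/4)

A = (-978/149, -1312/149)
C = (-1/2, 11/4)
E = (-2319/298, -4561/596)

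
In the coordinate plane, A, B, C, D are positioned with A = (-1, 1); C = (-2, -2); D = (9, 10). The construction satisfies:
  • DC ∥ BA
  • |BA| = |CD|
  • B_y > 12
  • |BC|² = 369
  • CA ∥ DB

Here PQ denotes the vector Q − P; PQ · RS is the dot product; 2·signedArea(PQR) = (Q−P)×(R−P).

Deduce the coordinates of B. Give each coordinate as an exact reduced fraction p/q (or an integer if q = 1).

1. B_x = 10  [DC ∥ BA ∩ CA ∥ DB]
2. B_y = 13  [DC ∥ BA ∩ CA ∥ DB]
   → B = (10, 13)

B = (10, 13)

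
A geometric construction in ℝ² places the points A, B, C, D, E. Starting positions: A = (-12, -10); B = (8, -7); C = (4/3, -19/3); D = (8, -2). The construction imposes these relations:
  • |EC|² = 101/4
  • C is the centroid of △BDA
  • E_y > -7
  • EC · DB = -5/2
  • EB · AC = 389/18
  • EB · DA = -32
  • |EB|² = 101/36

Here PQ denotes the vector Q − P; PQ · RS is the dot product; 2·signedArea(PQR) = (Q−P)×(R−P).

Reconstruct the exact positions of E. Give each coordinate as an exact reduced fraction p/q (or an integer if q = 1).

E = (19/3, -41/6)

1. E_x = 19/3  [EC · DB = -5/2 ∩ EB · AC = 389/18]
2. E_y = -41/6  [EC · DB = -5/2 ∩ EB · AC = 389/18]
   → E = (19/3, -41/6)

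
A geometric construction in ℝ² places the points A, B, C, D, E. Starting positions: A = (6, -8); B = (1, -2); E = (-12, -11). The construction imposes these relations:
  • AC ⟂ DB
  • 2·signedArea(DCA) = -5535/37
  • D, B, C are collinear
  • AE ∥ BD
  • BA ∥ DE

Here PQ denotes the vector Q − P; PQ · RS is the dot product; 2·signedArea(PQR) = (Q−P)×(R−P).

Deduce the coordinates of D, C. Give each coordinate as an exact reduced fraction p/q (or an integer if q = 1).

C = (181/37, -50/37)
D = (-17, -5)

1. D_x = -17  [BA ∥ DE ∩ AE ∥ BD]
2. D_y = -5  [BA ∥ DE ∩ AE ∥ BD]
   → D = (-17, -5)
3. C_x = 181/37  [D, B, C are collinear ∩ AC ⟂ DB]
4. C_y = -50/37  [D, B, C are collinear ∩ AC ⟂ DB]
   → C = (181/37, -50/37)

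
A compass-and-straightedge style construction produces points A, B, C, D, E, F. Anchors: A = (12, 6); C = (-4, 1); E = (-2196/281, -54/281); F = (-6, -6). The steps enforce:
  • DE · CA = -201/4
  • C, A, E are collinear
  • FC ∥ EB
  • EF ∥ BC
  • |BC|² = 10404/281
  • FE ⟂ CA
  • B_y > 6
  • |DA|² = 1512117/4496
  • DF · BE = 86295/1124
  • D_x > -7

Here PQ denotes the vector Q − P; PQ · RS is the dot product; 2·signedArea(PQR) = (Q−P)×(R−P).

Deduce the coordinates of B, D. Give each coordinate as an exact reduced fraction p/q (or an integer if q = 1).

B = (-1634/281, 1913/281)
D = (-3549/562, 5685/1124)

1. B_x = -1634/281  [EF ∥ BC ∩ FC ∥ EB]
2. B_y = 1913/281  [EF ∥ BC ∩ FC ∥ EB]
   → B = (-1634/281, 1913/281)
3. D_x = -3549/562  [DE · CA = -201/4 ∩ DF · BE = 86295/1124]
4. D_y = 5685/1124  [DE · CA = -201/4 ∩ DF · BE = 86295/1124]
   → D = (-3549/562, 5685/1124)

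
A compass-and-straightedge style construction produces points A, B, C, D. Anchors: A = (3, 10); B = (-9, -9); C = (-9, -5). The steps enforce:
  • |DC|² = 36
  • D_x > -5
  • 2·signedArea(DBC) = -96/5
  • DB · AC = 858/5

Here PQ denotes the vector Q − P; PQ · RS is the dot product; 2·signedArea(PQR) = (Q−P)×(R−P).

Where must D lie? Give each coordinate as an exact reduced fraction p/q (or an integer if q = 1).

D = (-21/5, -7/5)

1. D_x = -21/5  [DB · AC = 858/5 ∩ 2·signedArea(DBC) = -96/5]
2. D_y = -7/5  [DB · AC = 858/5 ∩ 2·signedArea(DBC) = -96/5]
   → D = (-21/5, -7/5)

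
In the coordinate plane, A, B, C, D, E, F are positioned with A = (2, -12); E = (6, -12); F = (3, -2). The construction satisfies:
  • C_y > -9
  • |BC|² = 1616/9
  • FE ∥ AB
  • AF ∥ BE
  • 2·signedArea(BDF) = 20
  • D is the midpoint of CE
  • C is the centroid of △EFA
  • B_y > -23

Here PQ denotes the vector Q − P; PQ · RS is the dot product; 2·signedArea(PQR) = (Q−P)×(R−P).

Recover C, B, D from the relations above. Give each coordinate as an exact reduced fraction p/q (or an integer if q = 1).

1. C_x = 11/3  [C is the centroid of △EFA]
2. C_y = -26/3  [C is the centroid of △EFA]
   → C = (11/3, -26/3)
3. B_x = 5  [AF ∥ BE ∩ FE ∥ AB]
4. B_y = -22  [AF ∥ BE ∩ FE ∥ AB]
   → B = (5, -22)
5. D_x = 29/6  [D is the midpoint of CE]
6. D_y = -31/3  [D is the midpoint of CE]
   → D = (29/6, -31/3)

B = (5, -22)
C = (11/3, -26/3)
D = (29/6, -31/3)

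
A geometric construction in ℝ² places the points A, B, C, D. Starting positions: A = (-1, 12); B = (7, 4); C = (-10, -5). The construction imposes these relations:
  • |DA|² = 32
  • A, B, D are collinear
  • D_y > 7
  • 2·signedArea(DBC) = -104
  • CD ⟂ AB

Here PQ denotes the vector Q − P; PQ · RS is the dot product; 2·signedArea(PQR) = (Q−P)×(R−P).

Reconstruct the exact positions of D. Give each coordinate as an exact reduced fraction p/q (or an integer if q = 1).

D = (3, 8)

1. D_x = 3  [A, B, D are collinear ∩ CD ⟂ AB]
2. D_y = 8  [A, B, D are collinear ∩ CD ⟂ AB]
   → D = (3, 8)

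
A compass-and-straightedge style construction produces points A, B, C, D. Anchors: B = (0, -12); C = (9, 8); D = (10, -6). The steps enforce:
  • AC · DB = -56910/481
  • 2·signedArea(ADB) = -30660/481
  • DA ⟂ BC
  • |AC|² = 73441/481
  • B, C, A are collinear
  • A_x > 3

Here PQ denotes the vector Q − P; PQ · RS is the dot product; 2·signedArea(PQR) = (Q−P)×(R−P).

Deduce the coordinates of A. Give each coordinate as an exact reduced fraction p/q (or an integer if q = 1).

1. A_x = 1890/481  [B, C, A are collinear ∩ DA ⟂ BC]
2. A_y = -1572/481  [B, C, A are collinear ∩ DA ⟂ BC]
   → A = (1890/481, -1572/481)

A = (1890/481, -1572/481)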